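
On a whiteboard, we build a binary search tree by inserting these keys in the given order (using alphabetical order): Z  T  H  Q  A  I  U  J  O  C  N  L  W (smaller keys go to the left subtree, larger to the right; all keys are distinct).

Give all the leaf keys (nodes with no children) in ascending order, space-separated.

C L W

Z: root
T: left child of Z (depth 1)
H: left child of T (depth 2)
Q: right child of H (depth 3)
A: left child of H (depth 3)
I: left child of Q (depth 4)
U: right child of T (depth 2)
J: right child of I (depth 5)
O: right child of J (depth 6)
C: right child of A (depth 4)
N: left child of O (depth 7)
L: left child of N (depth 8)
W: right child of U (depth 3)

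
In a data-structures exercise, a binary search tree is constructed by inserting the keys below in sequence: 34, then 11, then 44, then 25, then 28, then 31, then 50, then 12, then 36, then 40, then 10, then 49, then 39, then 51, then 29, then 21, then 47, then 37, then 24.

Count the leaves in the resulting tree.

Resulting structure (node: left, right):
  34: L=11, R=44
  11: L=10, R=25
  44: L=36, R=50
  25: L=12, R=28
  28: L=–, R=31
  31: L=29, R=–
  50: L=49, R=51
  12: L=–, R=21
  36: L=–, R=40
  40: L=39, R=–
  10: L=–, R=–
  49: L=47, R=–
  39: L=37, R=–
  51: L=–, R=–
  29: L=–, R=–
  21: L=–, R=24
  47: L=–, R=–
  37: L=–, R=–
  24: L=–, R=–

Leaves: 10, 24, 29, 37, 47, 51 — 6 in total.

6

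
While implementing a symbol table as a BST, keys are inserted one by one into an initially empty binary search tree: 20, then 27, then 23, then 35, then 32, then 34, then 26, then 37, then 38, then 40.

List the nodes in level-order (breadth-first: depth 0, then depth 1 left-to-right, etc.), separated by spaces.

20 27 23 35 26 32 37 34 38 40

Insert 20: tree is empty, so 20 becomes the root.
Insert 27: 27 > 20 → go right. Place as right child of 20.
Insert 23: 23 > 20 → go right; 23 < 27 → go left. Place as left child of 27.
Insert 35: 35 > 20 → go right; 35 > 27 → go right. Place as right child of 27.
Insert 32: 32 > 20 → go right; 32 > 27 → go right; 32 < 35 → go left. Place as left child of 35.
Insert 34: 34 > 20 → go right; 34 > 27 → go right; 34 < 35 → go left; 34 > 32 → go right. Place as right child of 32.
Insert 26: 26 > 20 → go right; 26 < 27 → go left; 26 > 23 → go right. Place as right child of 23.
Insert 37: 37 > 20 → go right; 37 > 27 → go right; 37 > 35 → go right. Place as right child of 35.
Insert 38: 38 > 20 → go right; 38 > 27 → go right; 38 > 35 → go right; 38 > 37 → go right. Place as right child of 37.
Insert 40: 40 > 20 → go right; 40 > 27 → go right; 40 > 35 → go right; 40 > 37 → go right; 40 > 38 → go right. Place as right child of 38.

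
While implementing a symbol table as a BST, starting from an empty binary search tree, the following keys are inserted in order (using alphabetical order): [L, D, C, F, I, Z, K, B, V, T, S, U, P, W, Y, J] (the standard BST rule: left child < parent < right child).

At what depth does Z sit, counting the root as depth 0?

Resulting structure (node: left, right):
  L: L=D, R=Z
  D: L=C, R=F
  C: L=B, R=–
  F: L=–, R=I
  I: L=–, R=K
  Z: L=V, R=–
  K: L=J, R=–
  B: L=–, R=–
  V: L=T, R=W
  T: L=S, R=U
  S: L=P, R=–
  U: L=–, R=–
  P: L=–, R=–
  W: L=–, R=Y
  Y: L=–, R=–
  J: L=–, R=–

Path to Z: L → Z, which is 1 edge.

1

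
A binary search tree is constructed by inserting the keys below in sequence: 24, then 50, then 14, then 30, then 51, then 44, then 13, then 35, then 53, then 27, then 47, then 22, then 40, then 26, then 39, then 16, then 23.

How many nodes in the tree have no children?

7

Resulting structure (node: left, right):
  24: L=14, R=50
  50: L=30, R=51
  14: L=13, R=22
  30: L=27, R=44
  51: L=–, R=53
  44: L=35, R=47
  13: L=–, R=–
  35: L=–, R=40
  53: L=–, R=–
  27: L=26, R=–
  47: L=–, R=–
  22: L=16, R=23
  40: L=39, R=–
  26: L=–, R=–
  39: L=–, R=–
  16: L=–, R=–
  23: L=–, R=–

Leaves: 13, 16, 23, 26, 39, 47, 53 — 7 in total.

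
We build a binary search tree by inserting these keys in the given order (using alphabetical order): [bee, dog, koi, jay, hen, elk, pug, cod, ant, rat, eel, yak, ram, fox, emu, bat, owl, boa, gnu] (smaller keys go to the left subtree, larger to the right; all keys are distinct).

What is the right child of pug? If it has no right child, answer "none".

rat

bee: root
dog: right child of bee (depth 1)
koi: right child of dog (depth 2)
jay: left child of koi (depth 3)
hen: left child of jay (depth 4)
elk: left child of hen (depth 5)
pug: right child of koi (depth 3)
cod: left child of dog (depth 2)
ant: left child of bee (depth 1)
rat: right child of pug (depth 4)
eel: left child of elk (depth 6)
yak: right child of rat (depth 5)
ram: left child of rat (depth 5)
fox: right child of elk (depth 6)
emu: left child of fox (depth 7)
bat: right child of ant (depth 2)
owl: left child of pug (depth 4)
boa: left child of cod (depth 3)
gnu: right child of fox (depth 7)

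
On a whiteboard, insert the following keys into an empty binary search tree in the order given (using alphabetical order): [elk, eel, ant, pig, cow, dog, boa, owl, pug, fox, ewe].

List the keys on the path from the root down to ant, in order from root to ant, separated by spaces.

Resulting structure (node: left, right):
  elk: L=eel, R=pig
  eel: L=ant, R=–
  ant: L=–, R=cow
  pig: L=owl, R=pug
  cow: L=boa, R=dog
  dog: L=–, R=–
  boa: L=–, R=–
  owl: L=fox, R=–
  pug: L=–, R=–
  fox: L=ewe, R=–
  ewe: L=–, R=–

elk eel ant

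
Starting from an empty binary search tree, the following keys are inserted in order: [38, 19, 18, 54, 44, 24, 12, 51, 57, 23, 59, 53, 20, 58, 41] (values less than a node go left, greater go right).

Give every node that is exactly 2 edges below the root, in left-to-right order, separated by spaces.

18 24 44 57

Insert 38: tree is empty, so 38 becomes the root.
Insert 19: 19 < 38 → go left. Place as left child of 38.
Insert 18: 18 < 38 → go left; 18 < 19 → go left. Place as left child of 19.
Insert 54: 54 > 38 → go right. Place as right child of 38.
Insert 44: 44 > 38 → go right; 44 < 54 → go left. Place as left child of 54.
Insert 24: 24 < 38 → go left; 24 > 19 → go right. Place as right child of 19.
Insert 12: 12 < 38 → go left; 12 < 19 → go left; 12 < 18 → go left. Place as left child of 18.
Insert 51: 51 > 38 → go right; 51 < 54 → go left; 51 > 44 → go right. Place as right child of 44.
Insert 57: 57 > 38 → go right; 57 > 54 → go right. Place as right child of 54.
Insert 23: 23 < 38 → go left; 23 > 19 → go right; 23 < 24 → go left. Place as left child of 24.
Insert 59: 59 > 38 → go right; 59 > 54 → go right; 59 > 57 → go right. Place as right child of 57.
Insert 53: 53 > 38 → go right; 53 < 54 → go left; 53 > 44 → go right; 53 > 51 → go right. Place as right child of 51.
Insert 20: 20 < 38 → go left; 20 > 19 → go right; 20 < 24 → go left; 20 < 23 → go left. Place as left child of 23.
Insert 58: 58 > 38 → go right; 58 > 54 → go right; 58 > 57 → go right; 58 < 59 → go left. Place as left child of 59.
Insert 41: 41 > 38 → go right; 41 < 54 → go left; 41 < 44 → go left. Place as left child of 44.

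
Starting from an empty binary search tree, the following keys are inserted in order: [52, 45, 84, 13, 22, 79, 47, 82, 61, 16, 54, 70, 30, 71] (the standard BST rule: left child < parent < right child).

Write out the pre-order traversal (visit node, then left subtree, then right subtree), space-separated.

52 45 13 22 16 30 47 84 79 61 54 70 71 82

Insert 52: tree is empty, so 52 becomes the root.
Insert 45: 45 < 52 → go left. Place as left child of 52.
Insert 84: 84 > 52 → go right. Place as right child of 52.
Insert 13: 13 < 52 → go left; 13 < 45 → go left. Place as left child of 45.
Insert 22: 22 < 52 → go left; 22 < 45 → go left; 22 > 13 → go right. Place as right child of 13.
Insert 79: 79 > 52 → go right; 79 < 84 → go left. Place as left child of 84.
Insert 47: 47 < 52 → go left; 47 > 45 → go right. Place as right child of 45.
Insert 82: 82 > 52 → go right; 82 < 84 → go left; 82 > 79 → go right. Place as right child of 79.
Insert 61: 61 > 52 → go right; 61 < 84 → go left; 61 < 79 → go left. Place as left child of 79.
Insert 16: 16 < 52 → go left; 16 < 45 → go left; 16 > 13 → go right; 16 < 22 → go left. Place as left child of 22.
Insert 54: 54 > 52 → go right; 54 < 84 → go left; 54 < 79 → go left; 54 < 61 → go left. Place as left child of 61.
Insert 70: 70 > 52 → go right; 70 < 84 → go left; 70 < 79 → go left; 70 > 61 → go right. Place as right child of 61.
Insert 30: 30 < 52 → go left; 30 < 45 → go left; 30 > 13 → go right; 30 > 22 → go right. Place as right child of 22.
Insert 71: 71 > 52 → go right; 71 < 84 → go left; 71 < 79 → go left; 71 > 61 → go right; 71 > 70 → go right. Place as right child of 70.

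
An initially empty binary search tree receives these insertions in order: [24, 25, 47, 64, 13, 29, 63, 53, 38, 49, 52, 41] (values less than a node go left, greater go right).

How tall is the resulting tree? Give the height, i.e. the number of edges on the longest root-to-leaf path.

24: root
25: right child of 24 (depth 1)
47: right child of 25 (depth 2)
64: right child of 47 (depth 3)
13: left child of 24 (depth 1)
29: left child of 47 (depth 3)
63: left child of 64 (depth 4)
53: left child of 63 (depth 5)
38: right child of 29 (depth 4)
49: left child of 53 (depth 6)
52: right child of 49 (depth 7)
41: right child of 38 (depth 5)

The deepest node is 52 at depth 7.

7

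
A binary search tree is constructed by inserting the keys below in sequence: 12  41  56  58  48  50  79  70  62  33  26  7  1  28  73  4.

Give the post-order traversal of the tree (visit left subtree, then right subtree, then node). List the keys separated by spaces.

4 1 7 28 26 33 50 48 62 73 70 79 58 56 41 12

Insert 12: tree is empty, so 12 becomes the root.
Insert 41: 41 > 12 → go right. Place as right child of 12.
Insert 56: 56 > 12 → go right; 56 > 41 → go right. Place as right child of 41.
Insert 58: 58 > 12 → go right; 58 > 41 → go right; 58 > 56 → go right. Place as right child of 56.
Insert 48: 48 > 12 → go right; 48 > 41 → go right; 48 < 56 → go left. Place as left child of 56.
Insert 50: 50 > 12 → go right; 50 > 41 → go right; 50 < 56 → go left; 50 > 48 → go right. Place as right child of 48.
Insert 79: 79 > 12 → go right; 79 > 41 → go right; 79 > 56 → go right; 79 > 58 → go right. Place as right child of 58.
Insert 70: 70 > 12 → go right; 70 > 41 → go right; 70 > 56 → go right; 70 > 58 → go right; 70 < 79 → go left. Place as left child of 79.
Insert 62: 62 > 12 → go right; 62 > 41 → go right; 62 > 56 → go right; 62 > 58 → go right; 62 < 79 → go left; 62 < 70 → go left. Place as left child of 70.
Insert 33: 33 > 12 → go right; 33 < 41 → go left. Place as left child of 41.
Insert 26: 26 > 12 → go right; 26 < 41 → go left; 26 < 33 → go left. Place as left child of 33.
Insert 7: 7 < 12 → go left. Place as left child of 12.
Insert 1: 1 < 12 → go left; 1 < 7 → go left. Place as left child of 7.
Insert 28: 28 > 12 → go right; 28 < 41 → go left; 28 < 33 → go left; 28 > 26 → go right. Place as right child of 26.
Insert 73: 73 > 12 → go right; 73 > 41 → go right; 73 > 56 → go right; 73 > 58 → go right; 73 < 79 → go left; 73 > 70 → go right. Place as right child of 70.
Insert 4: 4 < 12 → go left; 4 < 7 → go left; 4 > 1 → go right. Place as right child of 1.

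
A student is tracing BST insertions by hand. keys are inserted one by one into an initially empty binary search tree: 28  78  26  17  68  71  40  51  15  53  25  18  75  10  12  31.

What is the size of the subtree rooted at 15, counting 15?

3

28: root
78: right child of 28 (depth 1)
26: left child of 28 (depth 1)
17: left child of 26 (depth 2)
68: left child of 78 (depth 2)
71: right child of 68 (depth 3)
40: left child of 68 (depth 3)
51: right child of 40 (depth 4)
15: left child of 17 (depth 3)
53: right child of 51 (depth 5)
25: right child of 17 (depth 3)
18: left child of 25 (depth 4)
75: right child of 71 (depth 4)
10: left child of 15 (depth 4)
12: right child of 10 (depth 5)
31: left child of 40 (depth 4)

Subtree rooted at 15 contains: 15, 10, 12 — 3 nodes.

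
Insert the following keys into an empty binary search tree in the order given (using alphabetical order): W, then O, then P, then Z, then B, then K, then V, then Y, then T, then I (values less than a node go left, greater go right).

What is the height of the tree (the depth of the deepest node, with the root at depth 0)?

W: root
O: left child of W (depth 1)
P: right child of O (depth 2)
Z: right child of W (depth 1)
B: left child of O (depth 2)
K: right child of B (depth 3)
V: right child of P (depth 3)
Y: left child of Z (depth 2)
T: left child of V (depth 4)
I: left child of K (depth 4)

The deepest node is T at depth 4.

4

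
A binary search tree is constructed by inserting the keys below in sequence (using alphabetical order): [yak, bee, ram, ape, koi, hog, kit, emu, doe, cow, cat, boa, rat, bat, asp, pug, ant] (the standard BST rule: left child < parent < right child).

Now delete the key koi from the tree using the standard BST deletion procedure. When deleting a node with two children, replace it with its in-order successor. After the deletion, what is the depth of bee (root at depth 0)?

yak: root
bee: left child of yak (depth 1)
ram: right child of bee (depth 2)
ape: left child of bee (depth 2)
koi: left child of ram (depth 3)
hog: left child of koi (depth 4)
kit: right child of hog (depth 5)
emu: left child of hog (depth 5)
doe: left child of emu (depth 6)
cow: left child of doe (depth 7)
cat: left child of cow (depth 8)
boa: left child of cat (depth 9)
rat: right child of ram (depth 3)
bat: right child of ape (depth 3)
asp: left child of bat (depth 4)
pug: right child of koi (depth 4)
ant: left child of ape (depth 3)

Delete koi (two children — replace with in-order successor).
After deletion, path to bee: yak → bee.

1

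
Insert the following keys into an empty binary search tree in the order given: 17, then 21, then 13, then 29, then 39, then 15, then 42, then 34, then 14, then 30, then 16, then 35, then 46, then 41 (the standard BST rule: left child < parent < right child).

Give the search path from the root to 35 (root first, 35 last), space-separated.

17 21 29 39 34 35

Resulting structure (node: left, right):
  17: L=13, R=21
  21: L=–, R=29
  13: L=–, R=15
  29: L=–, R=39
  39: L=34, R=42
  15: L=14, R=16
  42: L=41, R=46
  34: L=30, R=35
  14: L=–, R=–
  30: L=–, R=–
  16: L=–, R=–
  35: L=–, R=–
  46: L=–, R=–
  41: L=–, R=–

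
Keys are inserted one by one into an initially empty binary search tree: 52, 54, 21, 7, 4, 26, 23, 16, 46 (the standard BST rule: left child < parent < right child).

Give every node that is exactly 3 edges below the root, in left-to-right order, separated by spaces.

52: root
54: right child of 52 (depth 1)
21: left child of 52 (depth 1)
7: left child of 21 (depth 2)
4: left child of 7 (depth 3)
26: right child of 21 (depth 2)
23: left child of 26 (depth 3)
16: right child of 7 (depth 3)
46: right child of 26 (depth 3)

4 16 23 46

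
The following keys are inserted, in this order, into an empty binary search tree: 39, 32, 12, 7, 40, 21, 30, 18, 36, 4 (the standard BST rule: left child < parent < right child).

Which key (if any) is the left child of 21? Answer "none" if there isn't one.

Insert 39: tree is empty, so 39 becomes the root.
Insert 32: 32 < 39 → go left. Place as left child of 39.
Insert 12: 12 < 39 → go left; 12 < 32 → go left. Place as left child of 32.
Insert 7: 7 < 39 → go left; 7 < 32 → go left; 7 < 12 → go left. Place as left child of 12.
Insert 40: 40 > 39 → go right. Place as right child of 39.
Insert 21: 21 < 39 → go left; 21 < 32 → go left; 21 > 12 → go right. Place as right child of 12.
Insert 30: 30 < 39 → go left; 30 < 32 → go left; 30 > 12 → go right; 30 > 21 → go right. Place as right child of 21.
Insert 18: 18 < 39 → go left; 18 < 32 → go left; 18 > 12 → go right; 18 < 21 → go left. Place as left child of 21.
Insert 36: 36 < 39 → go left; 36 > 32 → go right. Place as right child of 32.
Insert 4: 4 < 39 → go left; 4 < 32 → go left; 4 < 12 → go left; 4 < 7 → go left. Place as left child of 7.

18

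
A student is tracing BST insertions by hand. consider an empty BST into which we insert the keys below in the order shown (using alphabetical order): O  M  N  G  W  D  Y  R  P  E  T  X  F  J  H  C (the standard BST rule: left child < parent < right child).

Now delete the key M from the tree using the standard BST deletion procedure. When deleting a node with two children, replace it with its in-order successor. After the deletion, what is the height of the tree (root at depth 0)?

Resulting structure (node: left, right):
  O: L=M, R=W
  M: L=G, R=N
  N: L=–, R=–
  G: L=D, R=J
  W: L=R, R=Y
  D: L=C, R=E
  Y: L=X, R=–
  R: L=P, R=T
  P: L=–, R=–
  E: L=–, R=F
  T: L=–, R=–
  X: L=–, R=–
  F: L=–, R=–
  J: L=H, R=–
  H: L=–, R=–
  C: L=–, R=–

Delete M (two children — replace with in-order successor).
After deletion, deepest node is F at depth 5.

5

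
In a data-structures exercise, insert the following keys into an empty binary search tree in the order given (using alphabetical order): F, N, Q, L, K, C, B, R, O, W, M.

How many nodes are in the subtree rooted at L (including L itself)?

3

F: root
N: right child of F (depth 1)
Q: right child of N (depth 2)
L: left child of N (depth 2)
K: left child of L (depth 3)
C: left child of F (depth 1)
B: left child of C (depth 2)
R: right child of Q (depth 3)
O: left child of Q (depth 3)
W: right child of R (depth 4)
M: right child of L (depth 3)

Subtree rooted at L contains: L, K, M — 3 nodes.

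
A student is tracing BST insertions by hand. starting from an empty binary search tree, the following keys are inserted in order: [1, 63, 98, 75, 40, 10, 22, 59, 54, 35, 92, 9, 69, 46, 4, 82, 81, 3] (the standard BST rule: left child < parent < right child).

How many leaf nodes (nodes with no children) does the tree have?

1: root
63: right child of 1 (depth 1)
98: right child of 63 (depth 2)
75: left child of 98 (depth 3)
40: left child of 63 (depth 2)
10: left child of 40 (depth 3)
22: right child of 10 (depth 4)
59: right child of 40 (depth 3)
54: left child of 59 (depth 4)
35: right child of 22 (depth 5)
92: right child of 75 (depth 4)
9: left child of 10 (depth 4)
69: left child of 75 (depth 4)
46: left child of 54 (depth 5)
4: left child of 9 (depth 5)
82: left child of 92 (depth 5)
81: left child of 82 (depth 6)
3: left child of 4 (depth 6)

Leaves: 3, 35, 46, 69, 81 — 5 in total.

5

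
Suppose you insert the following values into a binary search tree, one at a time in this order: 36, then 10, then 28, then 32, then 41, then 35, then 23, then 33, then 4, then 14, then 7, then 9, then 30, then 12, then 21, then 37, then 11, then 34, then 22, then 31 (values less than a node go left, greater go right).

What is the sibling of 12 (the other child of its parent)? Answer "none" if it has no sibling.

21

Insert 36: tree is empty, so 36 becomes the root.
Insert 10: 10 < 36 → go left. Place as left child of 36.
Insert 28: 28 < 36 → go left; 28 > 10 → go right. Place as right child of 10.
Insert 32: 32 < 36 → go left; 32 > 10 → go right; 32 > 28 → go right. Place as right child of 28.
Insert 41: 41 > 36 → go right. Place as right child of 36.
Insert 35: 35 < 36 → go left; 35 > 10 → go right; 35 > 28 → go right; 35 > 32 → go right. Place as right child of 32.
Insert 23: 23 < 36 → go left; 23 > 10 → go right; 23 < 28 → go left. Place as left child of 28.
Insert 33: 33 < 36 → go left; 33 > 10 → go right; 33 > 28 → go right; 33 > 32 → go right; 33 < 35 → go left. Place as left child of 35.
Insert 4: 4 < 36 → go left; 4 < 10 → go left. Place as left child of 10.
Insert 14: 14 < 36 → go left; 14 > 10 → go right; 14 < 28 → go left; 14 < 23 → go left. Place as left child of 23.
Insert 7: 7 < 36 → go left; 7 < 10 → go left; 7 > 4 → go right. Place as right child of 4.
Insert 9: 9 < 36 → go left; 9 < 10 → go left; 9 > 4 → go right; 9 > 7 → go right. Place as right child of 7.
Insert 30: 30 < 36 → go left; 30 > 10 → go right; 30 > 28 → go right; 30 < 32 → go left. Place as left child of 32.
Insert 12: 12 < 36 → go left; 12 > 10 → go right; 12 < 28 → go left; 12 < 23 → go left; 12 < 14 → go left. Place as left child of 14.
Insert 21: 21 < 36 → go left; 21 > 10 → go right; 21 < 28 → go left; 21 < 23 → go left; 21 > 14 → go right. Place as right child of 14.
Insert 37: 37 > 36 → go right; 37 < 41 → go left. Place as left child of 41.
Insert 11: 11 < 36 → go left; 11 > 10 → go right; 11 < 28 → go left; 11 < 23 → go left; 11 < 14 → go left; 11 < 12 → go left. Place as left child of 12.
Insert 34: 34 < 36 → go left; 34 > 10 → go right; 34 > 28 → go right; 34 > 32 → go right; 34 < 35 → go left; 34 > 33 → go right. Place as right child of 33.
Insert 22: 22 < 36 → go left; 22 > 10 → go right; 22 < 28 → go left; 22 < 23 → go left; 22 > 14 → go right; 22 > 21 → go right. Place as right child of 21.
Insert 31: 31 < 36 → go left; 31 > 10 → go right; 31 > 28 → go right; 31 < 32 → go left; 31 > 30 → go right. Place as right child of 30.

12's parent is 14; the other child of 14 is 21.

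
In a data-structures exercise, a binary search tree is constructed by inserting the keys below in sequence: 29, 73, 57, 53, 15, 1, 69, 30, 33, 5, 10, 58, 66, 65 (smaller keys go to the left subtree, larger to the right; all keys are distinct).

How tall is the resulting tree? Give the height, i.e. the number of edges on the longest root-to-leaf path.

Insert 29: tree is empty, so 29 becomes the root.
Insert 73: 73 > 29 → go right. Place as right child of 29.
Insert 57: 57 > 29 → go right; 57 < 73 → go left. Place as left child of 73.
Insert 53: 53 > 29 → go right; 53 < 73 → go left; 53 < 57 → go left. Place as left child of 57.
Insert 15: 15 < 29 → go left. Place as left child of 29.
Insert 1: 1 < 29 → go left; 1 < 15 → go left. Place as left child of 15.
Insert 69: 69 > 29 → go right; 69 < 73 → go left; 69 > 57 → go right. Place as right child of 57.
Insert 30: 30 > 29 → go right; 30 < 73 → go left; 30 < 57 → go left; 30 < 53 → go left. Place as left child of 53.
Insert 33: 33 > 29 → go right; 33 < 73 → go left; 33 < 57 → go left; 33 < 53 → go left; 33 > 30 → go right. Place as right child of 30.
Insert 5: 5 < 29 → go left; 5 < 15 → go left; 5 > 1 → go right. Place as right child of 1.
Insert 10: 10 < 29 → go left; 10 < 15 → go left; 10 > 1 → go right; 10 > 5 → go right. Place as right child of 5.
Insert 58: 58 > 29 → go right; 58 < 73 → go left; 58 > 57 → go right; 58 < 69 → go left. Place as left child of 69.
Insert 66: 66 > 29 → go right; 66 < 73 → go left; 66 > 57 → go right; 66 < 69 → go left; 66 > 58 → go right. Place as right child of 58.
Insert 65: 65 > 29 → go right; 65 < 73 → go left; 65 > 57 → go right; 65 < 69 → go left; 65 > 58 → go right; 65 < 66 → go left. Place as left child of 66.

The deepest node is 65 at depth 6.

6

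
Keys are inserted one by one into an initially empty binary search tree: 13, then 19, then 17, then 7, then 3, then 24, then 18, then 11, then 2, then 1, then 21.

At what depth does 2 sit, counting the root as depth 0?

13: root
19: right child of 13 (depth 1)
17: left child of 19 (depth 2)
7: left child of 13 (depth 1)
3: left child of 7 (depth 2)
24: right child of 19 (depth 2)
18: right child of 17 (depth 3)
11: right child of 7 (depth 2)
2: left child of 3 (depth 3)
1: left child of 2 (depth 4)
21: left child of 24 (depth 3)

Path to 2: 13 → 7 → 3 → 2, which is 3 edges.

3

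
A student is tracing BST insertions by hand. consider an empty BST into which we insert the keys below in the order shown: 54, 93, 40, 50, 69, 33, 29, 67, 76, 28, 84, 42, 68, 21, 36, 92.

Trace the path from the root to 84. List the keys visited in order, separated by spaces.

Insert 54: tree is empty, so 54 becomes the root.
Insert 93: 93 > 54 → go right. Place as right child of 54.
Insert 40: 40 < 54 → go left. Place as left child of 54.
Insert 50: 50 < 54 → go left; 50 > 40 → go right. Place as right child of 40.
Insert 69: 69 > 54 → go right; 69 < 93 → go left. Place as left child of 93.
Insert 33: 33 < 54 → go left; 33 < 40 → go left. Place as left child of 40.
Insert 29: 29 < 54 → go left; 29 < 40 → go left; 29 < 33 → go left. Place as left child of 33.
Insert 67: 67 > 54 → go right; 67 < 93 → go left; 67 < 69 → go left. Place as left child of 69.
Insert 76: 76 > 54 → go right; 76 < 93 → go left; 76 > 69 → go right. Place as right child of 69.
Insert 28: 28 < 54 → go left; 28 < 40 → go left; 28 < 33 → go left; 28 < 29 → go left. Place as left child of 29.
Insert 84: 84 > 54 → go right; 84 < 93 → go left; 84 > 69 → go right; 84 > 76 → go right. Place as right child of 76.
Insert 42: 42 < 54 → go left; 42 > 40 → go right; 42 < 50 → go left. Place as left child of 50.
Insert 68: 68 > 54 → go right; 68 < 93 → go left; 68 < 69 → go left; 68 > 67 → go right. Place as right child of 67.
Insert 21: 21 < 54 → go left; 21 < 40 → go left; 21 < 33 → go left; 21 < 29 → go left; 21 < 28 → go left. Place as left child of 28.
Insert 36: 36 < 54 → go left; 36 < 40 → go left; 36 > 33 → go right. Place as right child of 33.
Insert 92: 92 > 54 → go right; 92 < 93 → go left; 92 > 69 → go right; 92 > 76 → go right; 92 > 84 → go right. Place as right child of 84.

54 93 69 76 84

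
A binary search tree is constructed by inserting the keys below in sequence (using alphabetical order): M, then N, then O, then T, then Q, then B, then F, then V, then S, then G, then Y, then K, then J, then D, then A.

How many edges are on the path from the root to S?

Resulting structure (node: left, right):
  M: L=B, R=N
  N: L=–, R=O
  O: L=–, R=T
  T: L=Q, R=V
  Q: L=–, R=S
  B: L=A, R=F
  F: L=D, R=G
  V: L=–, R=Y
  S: L=–, R=–
  G: L=–, R=K
  Y: L=–, R=–
  K: L=J, R=–
  J: L=–, R=–
  D: L=–, R=–
  A: L=–, R=–

Path to S: M → N → O → T → Q → S, which is 5 edges.

5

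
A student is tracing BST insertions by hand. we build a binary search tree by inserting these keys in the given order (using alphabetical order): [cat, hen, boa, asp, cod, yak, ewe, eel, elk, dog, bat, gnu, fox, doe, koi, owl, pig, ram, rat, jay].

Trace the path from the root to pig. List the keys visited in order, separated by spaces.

cat hen yak koi owl pig

Resulting structure (node: left, right):
  cat: L=boa, R=hen
  hen: L=cod, R=yak
  boa: L=asp, R=–
  asp: L=–, R=bat
  cod: L=–, R=ewe
  yak: L=koi, R=–
  ewe: L=eel, R=gnu
  eel: L=dog, R=elk
  elk: L=–, R=–
  dog: L=doe, R=–
  bat: L=–, R=–
  gnu: L=fox, R=–
  fox: L=–, R=–
  doe: L=–, R=–
  koi: L=jay, R=owl
  owl: L=–, R=pig
  pig: L=–, R=ram
  ram: L=–, R=rat
  rat: L=–, R=–
  jay: L=–, R=–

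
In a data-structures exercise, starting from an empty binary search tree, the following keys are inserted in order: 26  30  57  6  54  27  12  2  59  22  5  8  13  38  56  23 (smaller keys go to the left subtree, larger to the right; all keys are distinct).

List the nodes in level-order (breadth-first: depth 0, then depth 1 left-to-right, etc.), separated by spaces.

26: root
30: right child of 26 (depth 1)
57: right child of 30 (depth 2)
6: left child of 26 (depth 1)
54: left child of 57 (depth 3)
27: left child of 30 (depth 2)
12: right child of 6 (depth 2)
2: left child of 6 (depth 2)
59: right child of 57 (depth 3)
22: right child of 12 (depth 3)
5: right child of 2 (depth 3)
8: left child of 12 (depth 3)
13: left child of 22 (depth 4)
38: left child of 54 (depth 4)
56: right child of 54 (depth 4)
23: right child of 22 (depth 4)

26 6 30 2 12 27 57 5 8 22 54 59 13 23 38 56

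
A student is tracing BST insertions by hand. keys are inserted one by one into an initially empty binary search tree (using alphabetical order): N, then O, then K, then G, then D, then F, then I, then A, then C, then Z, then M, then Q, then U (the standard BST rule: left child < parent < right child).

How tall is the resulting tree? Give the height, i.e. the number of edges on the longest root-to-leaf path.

5

N: root
O: right child of N (depth 1)
K: left child of N (depth 1)
G: left child of K (depth 2)
D: left child of G (depth 3)
F: right child of D (depth 4)
I: right child of G (depth 3)
A: left child of D (depth 4)
C: right child of A (depth 5)
Z: right child of O (depth 2)
M: right child of K (depth 2)
Q: left child of Z (depth 3)
U: right child of Q (depth 4)

The deepest node is C at depth 5.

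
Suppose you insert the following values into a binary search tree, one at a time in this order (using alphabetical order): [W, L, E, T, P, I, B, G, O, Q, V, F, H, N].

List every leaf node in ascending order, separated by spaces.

Insert W: tree is empty, so W becomes the root.
Insert L: L < W → go left. Place as left child of W.
Insert E: E < W → go left; E < L → go left. Place as left child of L.
Insert T: T < W → go left; T > L → go right. Place as right child of L.
Insert P: P < W → go left; P > L → go right; P < T → go left. Place as left child of T.
Insert I: I < W → go left; I < L → go left; I > E → go right. Place as right child of E.
Insert B: B < W → go left; B < L → go left; B < E → go left. Place as left child of E.
Insert G: G < W → go left; G < L → go left; G > E → go right; G < I → go left. Place as left child of I.
Insert O: O < W → go left; O > L → go right; O < T → go left; O < P → go left. Place as left child of P.
Insert Q: Q < W → go left; Q > L → go right; Q < T → go left; Q > P → go right. Place as right child of P.
Insert V: V < W → go left; V > L → go right; V > T → go right. Place as right child of T.
Insert F: F < W → go left; F < L → go left; F > E → go right; F < I → go left; F < G → go left. Place as left child of G.
Insert H: H < W → go left; H < L → go left; H > E → go right; H < I → go left; H > G → go right. Place as right child of G.
Insert N: N < W → go left; N > L → go right; N < T → go left; N < P → go left; N < O → go left. Place as left child of O.

B F H N Q V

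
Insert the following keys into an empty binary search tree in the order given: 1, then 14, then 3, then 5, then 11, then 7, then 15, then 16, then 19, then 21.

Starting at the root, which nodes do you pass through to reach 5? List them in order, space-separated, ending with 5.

1: root
14: right child of 1 (depth 1)
3: left child of 14 (depth 2)
5: right child of 3 (depth 3)
11: right child of 5 (depth 4)
7: left child of 11 (depth 5)
15: right child of 14 (depth 2)
16: right child of 15 (depth 3)
19: right child of 16 (depth 4)
21: right child of 19 (depth 5)

1 14 3 5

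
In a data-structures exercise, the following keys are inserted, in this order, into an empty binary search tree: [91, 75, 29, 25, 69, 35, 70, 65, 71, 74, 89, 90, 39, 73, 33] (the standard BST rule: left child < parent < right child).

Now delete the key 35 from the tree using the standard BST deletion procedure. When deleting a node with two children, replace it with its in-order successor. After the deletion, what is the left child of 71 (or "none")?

Insert 91: tree is empty, so 91 becomes the root.
Insert 75: 75 < 91 → go left. Place as left child of 91.
Insert 29: 29 < 91 → go left; 29 < 75 → go left. Place as left child of 75.
Insert 25: 25 < 91 → go left; 25 < 75 → go left; 25 < 29 → go left. Place as left child of 29.
Insert 69: 69 < 91 → go left; 69 < 75 → go left; 69 > 29 → go right. Place as right child of 29.
Insert 35: 35 < 91 → go left; 35 < 75 → go left; 35 > 29 → go right; 35 < 69 → go left. Place as left child of 69.
Insert 70: 70 < 91 → go left; 70 < 75 → go left; 70 > 29 → go right; 70 > 69 → go right. Place as right child of 69.
Insert 65: 65 < 91 → go left; 65 < 75 → go left; 65 > 29 → go right; 65 < 69 → go left; 65 > 35 → go right. Place as right child of 35.
Insert 71: 71 < 91 → go left; 71 < 75 → go left; 71 > 29 → go right; 71 > 69 → go right; 71 > 70 → go right. Place as right child of 70.
Insert 74: 74 < 91 → go left; 74 < 75 → go left; 74 > 29 → go right; 74 > 69 → go right; 74 > 70 → go right; 74 > 71 → go right. Place as right child of 71.
Insert 89: 89 < 91 → go left; 89 > 75 → go right. Place as right child of 75.
Insert 90: 90 < 91 → go left; 90 > 75 → go right; 90 > 89 → go right. Place as right child of 89.
Insert 39: 39 < 91 → go left; 39 < 75 → go left; 39 > 29 → go right; 39 < 69 → go left; 39 > 35 → go right; 39 < 65 → go left. Place as left child of 65.
Insert 73: 73 < 91 → go left; 73 < 75 → go left; 73 > 29 → go right; 73 > 69 → go right; 73 > 70 → go right; 73 > 71 → go right; 73 < 74 → go left. Place as left child of 74.
Insert 33: 33 < 91 → go left; 33 < 75 → go left; 33 > 29 → go right; 33 < 69 → go left; 33 < 35 → go left. Place as left child of 35.

Delete 35 (two children — replace with in-order successor).
After deletion, 71's left child: none.

none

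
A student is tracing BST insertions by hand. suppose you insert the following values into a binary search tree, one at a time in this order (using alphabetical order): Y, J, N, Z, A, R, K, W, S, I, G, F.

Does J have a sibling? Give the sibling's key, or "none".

Z

Insert Y: tree is empty, so Y becomes the root.
Insert J: J < Y → go left. Place as left child of Y.
Insert N: N < Y → go left; N > J → go right. Place as right child of J.
Insert Z: Z > Y → go right. Place as right child of Y.
Insert A: A < Y → go left; A < J → go left. Place as left child of J.
Insert R: R < Y → go left; R > J → go right; R > N → go right. Place as right child of N.
Insert K: K < Y → go left; K > J → go right; K < N → go left. Place as left child of N.
Insert W: W < Y → go left; W > J → go right; W > N → go right; W > R → go right. Place as right child of R.
Insert S: S < Y → go left; S > J → go right; S > N → go right; S > R → go right; S < W → go left. Place as left child of W.
Insert I: I < Y → go left; I < J → go left; I > A → go right. Place as right child of A.
Insert G: G < Y → go left; G < J → go left; G > A → go right; G < I → go left. Place as left child of I.
Insert F: F < Y → go left; F < J → go left; F > A → go right; F < I → go left; F < G → go left. Place as left child of G.

J's parent is Y; the other child of Y is Z.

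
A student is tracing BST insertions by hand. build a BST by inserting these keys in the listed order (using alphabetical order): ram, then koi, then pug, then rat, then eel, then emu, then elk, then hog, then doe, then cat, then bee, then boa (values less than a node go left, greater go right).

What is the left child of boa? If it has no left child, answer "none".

Insert ram: tree is empty, so ram becomes the root.
Insert koi: koi < ram → go left. Place as left child of ram.
Insert pug: pug < ram → go left; pug > koi → go right. Place as right child of koi.
Insert rat: rat > ram → go right. Place as right child of ram.
Insert eel: eel < ram → go left; eel < koi → go left. Place as left child of koi.
Insert emu: emu < ram → go left; emu < koi → go left; emu > eel → go right. Place as right child of eel.
Insert elk: elk < ram → go left; elk < koi → go left; elk > eel → go right; elk < emu → go left. Place as left child of emu.
Insert hog: hog < ram → go left; hog < koi → go left; hog > eel → go right; hog > emu → go right. Place as right child of emu.
Insert doe: doe < ram → go left; doe < koi → go left; doe < eel → go left. Place as left child of eel.
Insert cat: cat < ram → go left; cat < koi → go left; cat < eel → go left; cat < doe → go left. Place as left child of doe.
Insert bee: bee < ram → go left; bee < koi → go left; bee < eel → go left; bee < doe → go left; bee < cat → go left. Place as left child of cat.
Insert boa: boa < ram → go left; boa < koi → go left; boa < eel → go left; boa < doe → go left; boa < cat → go left; boa > bee → go right. Place as right child of bee.

none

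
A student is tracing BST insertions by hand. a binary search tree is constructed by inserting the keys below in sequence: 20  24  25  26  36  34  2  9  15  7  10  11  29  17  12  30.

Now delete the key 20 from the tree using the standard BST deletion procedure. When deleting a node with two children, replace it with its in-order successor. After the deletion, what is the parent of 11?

10

Resulting structure (node: left, right):
  20: L=2, R=24
  24: L=–, R=25
  25: L=–, R=26
  26: L=–, R=36
  36: L=34, R=–
  34: L=29, R=–
  2: L=–, R=9
  9: L=7, R=15
  15: L=10, R=17
  7: L=–, R=–
  10: L=–, R=11
  11: L=–, R=12
  29: L=–, R=30
  17: L=–, R=–
  12: L=–, R=–
  30: L=–, R=–

Delete 20 (two children — replace with in-order successor).
After deletion, 11's parent is 10.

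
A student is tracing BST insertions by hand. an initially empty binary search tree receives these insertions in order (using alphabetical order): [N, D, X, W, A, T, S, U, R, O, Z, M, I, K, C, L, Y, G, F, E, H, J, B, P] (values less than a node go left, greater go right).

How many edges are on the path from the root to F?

5

N: root
D: left child of N (depth 1)
X: right child of N (depth 1)
W: left child of X (depth 2)
A: left child of D (depth 2)
T: left child of W (depth 3)
S: left child of T (depth 4)
U: right child of T (depth 4)
R: left child of S (depth 5)
O: left child of R (depth 6)
Z: right child of X (depth 2)
M: right child of D (depth 2)
I: left child of M (depth 3)
K: right child of I (depth 4)
C: right child of A (depth 3)
L: right child of K (depth 5)
Y: left child of Z (depth 3)
G: left child of I (depth 4)
F: left child of G (depth 5)
E: left child of F (depth 6)
H: right child of G (depth 5)
J: left child of K (depth 5)
B: left child of C (depth 4)
P: right child of O (depth 7)

Path to F: N → D → M → I → G → F, which is 5 edges.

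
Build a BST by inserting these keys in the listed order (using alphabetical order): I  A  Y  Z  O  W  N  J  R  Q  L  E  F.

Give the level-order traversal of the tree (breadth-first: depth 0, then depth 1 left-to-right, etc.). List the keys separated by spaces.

I: root
A: left child of I (depth 1)
Y: right child of I (depth 1)
Z: right child of Y (depth 2)
O: left child of Y (depth 2)
W: right child of O (depth 3)
N: left child of O (depth 3)
J: left child of N (depth 4)
R: left child of W (depth 4)
Q: left child of R (depth 5)
L: right child of J (depth 5)
E: right child of A (depth 2)
F: right child of E (depth 3)

I A Y E O Z F N W J R L Q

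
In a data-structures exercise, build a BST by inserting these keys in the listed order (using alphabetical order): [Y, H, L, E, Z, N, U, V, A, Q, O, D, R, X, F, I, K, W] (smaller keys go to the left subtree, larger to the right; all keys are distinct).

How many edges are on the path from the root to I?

Y: root
H: left child of Y (depth 1)
L: right child of H (depth 2)
E: left child of H (depth 2)
Z: right child of Y (depth 1)
N: right child of L (depth 3)
U: right child of N (depth 4)
V: right child of U (depth 5)
A: left child of E (depth 3)
Q: left child of U (depth 5)
O: left child of Q (depth 6)
D: right child of A (depth 4)
R: right child of Q (depth 6)
X: right child of V (depth 6)
F: right child of E (depth 3)
I: left child of L (depth 3)
K: right child of I (depth 4)
W: left child of X (depth 7)

Path to I: Y → H → L → I, which is 3 edges.

3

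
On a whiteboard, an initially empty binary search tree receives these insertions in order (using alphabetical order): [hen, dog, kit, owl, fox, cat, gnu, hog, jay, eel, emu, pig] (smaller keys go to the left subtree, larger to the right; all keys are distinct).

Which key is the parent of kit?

hen: root
dog: left child of hen (depth 1)
kit: right child of hen (depth 1)
owl: right child of kit (depth 2)
fox: right child of dog (depth 2)
cat: left child of dog (depth 2)
gnu: right child of fox (depth 3)
hog: left child of kit (depth 2)
jay: right child of hog (depth 3)
eel: left child of fox (depth 3)
emu: right child of eel (depth 4)
pig: right child of owl (depth 3)

hen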